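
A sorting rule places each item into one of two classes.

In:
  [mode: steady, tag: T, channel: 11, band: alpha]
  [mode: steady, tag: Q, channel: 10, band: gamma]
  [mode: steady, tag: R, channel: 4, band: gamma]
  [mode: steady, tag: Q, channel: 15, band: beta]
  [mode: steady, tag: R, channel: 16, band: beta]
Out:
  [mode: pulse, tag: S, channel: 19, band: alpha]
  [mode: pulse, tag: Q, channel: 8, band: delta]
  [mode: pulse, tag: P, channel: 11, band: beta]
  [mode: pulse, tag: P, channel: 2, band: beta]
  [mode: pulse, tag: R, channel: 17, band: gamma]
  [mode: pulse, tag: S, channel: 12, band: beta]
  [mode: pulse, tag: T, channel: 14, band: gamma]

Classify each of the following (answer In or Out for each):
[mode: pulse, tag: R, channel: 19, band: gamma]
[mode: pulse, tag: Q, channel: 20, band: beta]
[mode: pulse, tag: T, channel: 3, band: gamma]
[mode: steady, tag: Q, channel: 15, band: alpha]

Out, Out, Out, In

The simplest hypothesis consistent with all the labels is: mode is steady.
[mode: pulse, tag: R, channel: 19, band: gamma] — mode is pulse, hence Out.
[mode: pulse, tag: Q, channel: 20, band: beta] — mode is pulse, hence Out.
[mode: pulse, tag: T, channel: 3, band: gamma] — mode is pulse, hence Out.
[mode: steady, tag: Q, channel: 15, band: alpha] — mode is steady, hence In.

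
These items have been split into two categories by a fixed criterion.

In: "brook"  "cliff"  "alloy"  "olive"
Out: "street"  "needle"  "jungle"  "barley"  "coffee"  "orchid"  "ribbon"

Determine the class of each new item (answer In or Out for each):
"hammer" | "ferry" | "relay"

Out, In, In

The rule appears to be: odd length.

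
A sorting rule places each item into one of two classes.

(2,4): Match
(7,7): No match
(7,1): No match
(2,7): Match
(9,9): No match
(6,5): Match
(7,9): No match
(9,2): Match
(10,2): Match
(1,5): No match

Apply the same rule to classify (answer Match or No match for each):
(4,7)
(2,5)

Checking candidate rules against both groups, what survives is: product is even.
Match: (4,7), since 4·7 = 28. Match: (2,5), since 2·5 = 10.

Match, Match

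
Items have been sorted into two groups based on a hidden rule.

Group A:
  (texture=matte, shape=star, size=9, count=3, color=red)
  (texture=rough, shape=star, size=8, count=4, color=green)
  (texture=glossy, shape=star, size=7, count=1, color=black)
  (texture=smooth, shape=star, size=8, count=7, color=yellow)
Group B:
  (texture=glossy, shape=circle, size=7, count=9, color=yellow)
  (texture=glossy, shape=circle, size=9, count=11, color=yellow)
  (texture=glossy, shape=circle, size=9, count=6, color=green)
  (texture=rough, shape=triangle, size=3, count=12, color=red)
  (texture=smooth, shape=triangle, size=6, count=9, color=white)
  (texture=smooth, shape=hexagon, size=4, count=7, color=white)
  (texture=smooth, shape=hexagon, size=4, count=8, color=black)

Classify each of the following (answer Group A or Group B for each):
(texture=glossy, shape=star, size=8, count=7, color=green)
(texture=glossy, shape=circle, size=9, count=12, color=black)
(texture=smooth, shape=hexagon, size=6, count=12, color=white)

Group A, Group B, Group B

The rule appears to be: shape is star.
Group A: (texture=glossy, shape=star, size=8, count=7, color=green), since shape is star.
Group B: (texture=glossy, shape=circle, size=9, count=12, color=black), since shape is circle.
Group B: (texture=smooth, shape=hexagon, size=6, count=12, color=white), since shape is hexagon.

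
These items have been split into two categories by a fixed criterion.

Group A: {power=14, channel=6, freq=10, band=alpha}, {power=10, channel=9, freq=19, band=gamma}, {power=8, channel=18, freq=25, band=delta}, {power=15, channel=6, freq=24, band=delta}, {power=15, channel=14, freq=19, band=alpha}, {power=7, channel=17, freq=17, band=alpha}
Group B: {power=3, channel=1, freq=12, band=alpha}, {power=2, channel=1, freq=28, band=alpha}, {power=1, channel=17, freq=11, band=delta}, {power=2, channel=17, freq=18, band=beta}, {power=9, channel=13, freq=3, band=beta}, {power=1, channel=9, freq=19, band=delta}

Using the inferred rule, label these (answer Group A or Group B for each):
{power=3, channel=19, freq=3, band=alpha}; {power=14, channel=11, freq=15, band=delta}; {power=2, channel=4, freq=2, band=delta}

Group B, Group A, Group B

All 'Group A' examples share one property — power ≥ 7 AND freq ≥ 10 — and every 'Group B' example lacks it.
{power=3, channel=19, freq=3, band=alpha} — power = 3, freq = 3, hence Group B. {power=14, channel=11, freq=15, band=delta} — power = 14, freq = 15, hence Group A. {power=2, channel=4, freq=2, band=delta} — power = 2, freq = 2, hence Group B.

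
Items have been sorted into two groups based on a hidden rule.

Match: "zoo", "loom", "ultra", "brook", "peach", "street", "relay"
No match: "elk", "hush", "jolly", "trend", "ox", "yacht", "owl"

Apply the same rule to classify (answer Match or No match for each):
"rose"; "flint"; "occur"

The pattern is that an item is 'Match' exactly when: has ≥ 2 vowels.
Match: "rose", since 2 vowels. No match: "flint", since 1 vowel. Match: "occur", since 2 vowels.

Match, No match, Match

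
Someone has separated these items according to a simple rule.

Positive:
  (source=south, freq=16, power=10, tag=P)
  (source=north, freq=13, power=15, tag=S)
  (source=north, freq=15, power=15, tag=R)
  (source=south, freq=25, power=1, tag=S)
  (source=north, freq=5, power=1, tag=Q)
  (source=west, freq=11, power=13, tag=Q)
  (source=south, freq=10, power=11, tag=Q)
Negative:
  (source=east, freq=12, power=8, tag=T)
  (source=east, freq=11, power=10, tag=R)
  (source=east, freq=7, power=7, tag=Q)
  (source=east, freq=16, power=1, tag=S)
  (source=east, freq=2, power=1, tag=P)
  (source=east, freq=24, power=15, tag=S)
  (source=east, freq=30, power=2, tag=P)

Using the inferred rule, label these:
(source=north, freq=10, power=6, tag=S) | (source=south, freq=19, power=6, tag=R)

The simplest hypothesis consistent with all the labels is: source is not east.
(source=north, freq=10, power=6, tag=S) — source is north, hence Positive.
(source=south, freq=19, power=6, tag=R) — source is south, hence Positive.

Positive, Positive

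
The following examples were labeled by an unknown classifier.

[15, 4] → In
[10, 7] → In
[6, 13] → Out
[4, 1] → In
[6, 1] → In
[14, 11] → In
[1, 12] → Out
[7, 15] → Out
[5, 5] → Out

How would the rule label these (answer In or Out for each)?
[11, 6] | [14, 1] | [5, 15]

The classifier is using: first > second.
[11, 6]: 11 > 6, fits → In.
[14, 1]: 14 > 1, fits → In.
[5, 15]: 5 < 15, fails the rule → Out.

In, In, Out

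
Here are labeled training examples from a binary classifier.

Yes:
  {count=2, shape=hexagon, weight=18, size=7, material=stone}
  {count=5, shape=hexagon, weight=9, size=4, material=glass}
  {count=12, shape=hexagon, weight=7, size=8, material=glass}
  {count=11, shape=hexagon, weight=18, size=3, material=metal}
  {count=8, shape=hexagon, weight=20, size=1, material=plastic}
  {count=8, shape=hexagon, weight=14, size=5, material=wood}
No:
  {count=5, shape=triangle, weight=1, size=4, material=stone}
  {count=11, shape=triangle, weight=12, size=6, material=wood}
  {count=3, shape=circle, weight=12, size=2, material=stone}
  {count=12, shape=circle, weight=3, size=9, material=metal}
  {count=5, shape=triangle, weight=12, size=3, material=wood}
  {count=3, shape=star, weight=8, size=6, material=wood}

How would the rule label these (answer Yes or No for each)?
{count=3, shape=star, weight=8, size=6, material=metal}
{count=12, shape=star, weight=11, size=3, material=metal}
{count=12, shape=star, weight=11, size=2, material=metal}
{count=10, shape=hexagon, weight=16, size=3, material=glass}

Rule: shape is hexagon. This holds for each 'Yes' example and fails for each 'No' one.
{count=3, shape=star, weight=8, size=6, material=metal}: shape is star, doesn't match → No. {count=12, shape=star, weight=11, size=3, material=metal}: shape is star, doesn't match → No. {count=12, shape=star, weight=11, size=2, material=metal}: shape is star, doesn't match → No. {count=10, shape=hexagon, weight=16, size=3, material=glass}: shape is hexagon, checks out → Yes.

No, No, No, Yes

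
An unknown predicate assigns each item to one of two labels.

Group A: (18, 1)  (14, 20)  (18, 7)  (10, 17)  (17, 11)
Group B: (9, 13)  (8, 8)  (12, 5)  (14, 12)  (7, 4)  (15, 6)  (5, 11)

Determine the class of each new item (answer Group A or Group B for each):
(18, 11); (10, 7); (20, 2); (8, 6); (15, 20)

Group A, Group B, Group A, Group B, Group A

Rule: max ≥ 17. This holds for each 'Group A' example and fails for each 'Group B' one.
(18, 11): Group A (max 18). (10, 7): Group B (max 10). (20, 2): Group A (max 20). (8, 6): Group B (max 8). (15, 20): Group A (max 20).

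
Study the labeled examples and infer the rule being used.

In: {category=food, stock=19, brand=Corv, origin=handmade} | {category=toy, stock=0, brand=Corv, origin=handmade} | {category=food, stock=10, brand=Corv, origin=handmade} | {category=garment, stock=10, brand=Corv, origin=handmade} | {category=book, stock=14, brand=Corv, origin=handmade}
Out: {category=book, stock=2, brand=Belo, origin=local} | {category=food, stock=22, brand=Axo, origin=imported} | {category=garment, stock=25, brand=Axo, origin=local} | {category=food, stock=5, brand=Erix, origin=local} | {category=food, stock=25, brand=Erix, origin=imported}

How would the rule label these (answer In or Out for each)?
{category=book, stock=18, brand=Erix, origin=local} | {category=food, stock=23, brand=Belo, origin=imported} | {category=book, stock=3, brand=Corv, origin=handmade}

Out, Out, In

The simplest hypothesis consistent with all the labels is: brand is Corv.
Out: {category=book, stock=18, brand=Erix, origin=local}, since brand is Erix.
Out: {category=food, stock=23, brand=Belo, origin=imported}, since brand is Belo.
In: {category=book, stock=3, brand=Corv, origin=handmade}, since brand is Corv.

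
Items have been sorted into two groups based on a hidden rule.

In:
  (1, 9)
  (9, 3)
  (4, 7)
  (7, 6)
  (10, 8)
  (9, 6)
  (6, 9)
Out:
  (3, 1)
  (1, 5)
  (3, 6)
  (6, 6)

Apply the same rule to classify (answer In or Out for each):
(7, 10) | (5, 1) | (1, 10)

All 'In' examples share one property — max ≥ 7 — and every 'Out' example lacks it.
(7, 10): max 10, passes → In.
(5, 1): max 5, fails the rule → Out.
(1, 10): max 10, passes → In.

In, Out, In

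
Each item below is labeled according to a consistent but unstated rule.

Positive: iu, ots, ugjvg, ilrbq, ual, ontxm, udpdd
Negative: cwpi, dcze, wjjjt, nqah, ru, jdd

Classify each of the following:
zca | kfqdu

Negative, Negative

The classifier is using: starts with a vowel.
zca — starts with 'z', hence Negative. kfqdu — starts with 'k', hence Negative.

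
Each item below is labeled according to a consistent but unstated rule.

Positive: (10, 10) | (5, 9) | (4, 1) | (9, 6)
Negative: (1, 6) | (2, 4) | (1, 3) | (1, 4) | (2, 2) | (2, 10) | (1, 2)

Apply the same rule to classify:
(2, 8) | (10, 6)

Negative, Positive

Every 'Positive' example satisfies: first ≥ 3. None of the 'Negative' examples do.
(2, 8) — first 2, hence Negative. (10, 6) — first 10, hence Positive.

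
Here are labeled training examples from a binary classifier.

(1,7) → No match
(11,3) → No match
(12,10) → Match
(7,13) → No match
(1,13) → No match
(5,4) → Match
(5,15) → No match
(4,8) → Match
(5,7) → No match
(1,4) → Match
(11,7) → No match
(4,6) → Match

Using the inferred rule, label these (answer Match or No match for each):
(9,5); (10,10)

No match, Match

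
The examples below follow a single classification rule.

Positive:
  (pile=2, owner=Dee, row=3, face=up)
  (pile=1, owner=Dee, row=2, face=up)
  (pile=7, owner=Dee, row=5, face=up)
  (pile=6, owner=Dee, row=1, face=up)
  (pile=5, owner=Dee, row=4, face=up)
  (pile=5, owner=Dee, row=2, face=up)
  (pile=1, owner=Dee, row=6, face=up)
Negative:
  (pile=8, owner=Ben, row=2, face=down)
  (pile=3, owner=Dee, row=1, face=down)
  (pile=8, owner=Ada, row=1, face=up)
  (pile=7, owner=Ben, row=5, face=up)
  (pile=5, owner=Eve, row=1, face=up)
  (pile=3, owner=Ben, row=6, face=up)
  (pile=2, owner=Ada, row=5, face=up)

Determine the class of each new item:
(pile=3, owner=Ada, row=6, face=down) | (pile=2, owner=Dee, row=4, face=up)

Negative, Positive

Every 'Positive' example satisfies: face is up AND owner is Dee. None of the 'Negative' examples do.
(pile=3, owner=Ada, row=6, face=down) — face is down, owner is Ada, hence Negative. (pile=2, owner=Dee, row=4, face=up) — face is up, owner is Dee, hence Positive.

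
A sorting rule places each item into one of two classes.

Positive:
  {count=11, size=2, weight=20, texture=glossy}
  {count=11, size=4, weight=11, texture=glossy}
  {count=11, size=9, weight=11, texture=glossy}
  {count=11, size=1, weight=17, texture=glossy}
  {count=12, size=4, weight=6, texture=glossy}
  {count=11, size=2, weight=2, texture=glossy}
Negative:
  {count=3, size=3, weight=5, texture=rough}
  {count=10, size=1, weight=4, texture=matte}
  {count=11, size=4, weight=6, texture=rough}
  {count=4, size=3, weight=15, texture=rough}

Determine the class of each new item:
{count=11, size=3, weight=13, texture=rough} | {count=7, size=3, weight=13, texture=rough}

Negative, Negative

A rule that fits every label: texture is glossy — true of each 'Positive' example, false of each 'Negative' one.
{count=11, size=3, weight=13, texture=rough}: Negative (texture is rough). {count=7, size=3, weight=13, texture=rough}: Negative (texture is rough).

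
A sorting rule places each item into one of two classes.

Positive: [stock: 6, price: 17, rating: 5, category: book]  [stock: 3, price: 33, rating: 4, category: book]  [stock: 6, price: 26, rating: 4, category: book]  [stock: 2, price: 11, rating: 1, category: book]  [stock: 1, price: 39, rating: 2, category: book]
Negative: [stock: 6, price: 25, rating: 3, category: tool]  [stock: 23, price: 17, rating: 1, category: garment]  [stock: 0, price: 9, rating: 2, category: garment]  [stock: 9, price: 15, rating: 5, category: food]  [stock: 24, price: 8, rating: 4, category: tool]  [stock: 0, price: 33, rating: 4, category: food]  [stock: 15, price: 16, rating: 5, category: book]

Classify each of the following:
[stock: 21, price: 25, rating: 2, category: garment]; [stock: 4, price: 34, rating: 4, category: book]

Negative, Positive

The distinguishing property — category is book AND stock ≤ 6 — holds for all the 'Positive' cases and none of the 'Negative' cases.
[stock: 21, price: 25, rating: 2, category: garment] → category is garment, stock = 21 → Negative. [stock: 4, price: 34, rating: 4, category: book] → category is book, stock = 4 → Positive.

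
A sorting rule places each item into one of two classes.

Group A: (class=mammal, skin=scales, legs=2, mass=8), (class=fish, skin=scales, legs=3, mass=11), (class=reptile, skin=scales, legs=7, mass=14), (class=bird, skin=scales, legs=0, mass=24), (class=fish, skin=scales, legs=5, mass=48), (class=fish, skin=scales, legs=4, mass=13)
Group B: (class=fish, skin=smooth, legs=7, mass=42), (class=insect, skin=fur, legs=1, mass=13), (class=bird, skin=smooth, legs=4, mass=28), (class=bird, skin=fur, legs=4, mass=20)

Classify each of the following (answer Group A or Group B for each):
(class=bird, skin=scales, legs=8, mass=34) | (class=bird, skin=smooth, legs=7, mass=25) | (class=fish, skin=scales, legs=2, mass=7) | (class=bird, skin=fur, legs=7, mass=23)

Group A, Group B, Group A, Group B

A rule that fits every label: skin is scales — true of each 'Group A' example, false of each 'Group B' one.
(class=bird, skin=scales, legs=8, mass=34) → skin is scales → Group A.
(class=bird, skin=smooth, legs=7, mass=25) → skin is smooth → Group B.
(class=fish, skin=scales, legs=2, mass=7) → skin is scales → Group A.
(class=bird, skin=fur, legs=7, mass=23) → skin is fur → Group B.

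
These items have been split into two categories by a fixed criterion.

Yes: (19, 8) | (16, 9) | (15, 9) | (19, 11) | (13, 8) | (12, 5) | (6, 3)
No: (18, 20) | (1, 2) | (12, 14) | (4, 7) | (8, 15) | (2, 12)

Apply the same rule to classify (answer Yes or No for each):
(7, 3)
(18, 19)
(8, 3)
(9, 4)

Yes, No, Yes, Yes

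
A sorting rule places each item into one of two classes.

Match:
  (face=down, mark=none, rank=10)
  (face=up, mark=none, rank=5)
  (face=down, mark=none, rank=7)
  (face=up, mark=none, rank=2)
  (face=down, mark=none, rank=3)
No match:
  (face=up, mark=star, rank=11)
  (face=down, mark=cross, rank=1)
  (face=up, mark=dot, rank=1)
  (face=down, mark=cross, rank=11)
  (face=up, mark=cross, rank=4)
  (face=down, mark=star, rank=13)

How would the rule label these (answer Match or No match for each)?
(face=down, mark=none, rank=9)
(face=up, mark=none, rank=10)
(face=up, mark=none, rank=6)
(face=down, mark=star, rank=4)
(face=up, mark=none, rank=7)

Looking at the examples, the only property every 'Match' case has and every 'No match' case lacks is: mark is none.
(face=down, mark=none, rank=9): Match (mark is none).
(face=up, mark=none, rank=10): Match (mark is none).
(face=up, mark=none, rank=6): Match (mark is none).
(face=down, mark=star, rank=4): No match (mark is star).
(face=up, mark=none, rank=7): Match (mark is none).

Match, Match, Match, No match, Match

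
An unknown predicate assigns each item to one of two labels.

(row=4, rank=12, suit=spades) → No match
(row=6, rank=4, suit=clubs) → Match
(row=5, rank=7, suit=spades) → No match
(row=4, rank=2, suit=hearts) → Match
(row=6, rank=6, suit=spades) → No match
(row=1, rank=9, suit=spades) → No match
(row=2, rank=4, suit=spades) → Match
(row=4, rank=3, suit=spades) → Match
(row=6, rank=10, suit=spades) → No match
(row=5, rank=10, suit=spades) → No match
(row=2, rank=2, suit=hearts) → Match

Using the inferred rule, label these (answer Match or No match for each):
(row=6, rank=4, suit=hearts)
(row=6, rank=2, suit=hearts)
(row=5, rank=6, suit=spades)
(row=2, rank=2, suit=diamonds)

Match, Match, No match, Match

All 'Match' examples share one property — rank ≤ 4 — and every 'No match' example lacks it.
(row=6, rank=4, suit=hearts) — rank = 4, hence Match.
(row=6, rank=2, suit=hearts) — rank = 2, hence Match.
(row=5, rank=6, suit=spades) — rank = 6, hence No match.
(row=2, rank=2, suit=diamonds) — rank = 2, hence Match.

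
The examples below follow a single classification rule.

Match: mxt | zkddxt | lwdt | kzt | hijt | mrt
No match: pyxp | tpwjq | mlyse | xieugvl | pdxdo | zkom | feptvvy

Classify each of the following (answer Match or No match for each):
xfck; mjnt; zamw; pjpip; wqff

Checking candidate rules against both groups, what survives is: ends with 't'.

No match, Match, No match, No match, No match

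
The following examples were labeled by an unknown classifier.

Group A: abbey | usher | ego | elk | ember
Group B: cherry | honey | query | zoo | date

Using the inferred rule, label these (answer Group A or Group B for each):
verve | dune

The rule appears to be: starts with a vowel.
verve: Group B (starts with 'v'). dune: Group B (starts with 'd').

Group B, Group B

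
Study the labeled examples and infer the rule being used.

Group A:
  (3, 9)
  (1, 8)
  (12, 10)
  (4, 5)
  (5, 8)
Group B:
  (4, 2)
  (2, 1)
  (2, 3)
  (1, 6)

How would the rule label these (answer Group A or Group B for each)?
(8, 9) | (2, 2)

The rule appears to be: sum ≥ 9.
Group A: (8, 9), since 8+9 = 17. Group B: (2, 2), since 2+2 = 4.

Group A, Group B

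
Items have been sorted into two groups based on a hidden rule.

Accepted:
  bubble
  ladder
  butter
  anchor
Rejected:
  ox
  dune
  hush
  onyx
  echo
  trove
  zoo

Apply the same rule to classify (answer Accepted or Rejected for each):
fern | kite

The simplest hypothesis consistent with all the labels is: length 6.
fern: length 4, doesn't qualify → Rejected.
kite: length 4, doesn't qualify → Rejected.

Rejected, Rejected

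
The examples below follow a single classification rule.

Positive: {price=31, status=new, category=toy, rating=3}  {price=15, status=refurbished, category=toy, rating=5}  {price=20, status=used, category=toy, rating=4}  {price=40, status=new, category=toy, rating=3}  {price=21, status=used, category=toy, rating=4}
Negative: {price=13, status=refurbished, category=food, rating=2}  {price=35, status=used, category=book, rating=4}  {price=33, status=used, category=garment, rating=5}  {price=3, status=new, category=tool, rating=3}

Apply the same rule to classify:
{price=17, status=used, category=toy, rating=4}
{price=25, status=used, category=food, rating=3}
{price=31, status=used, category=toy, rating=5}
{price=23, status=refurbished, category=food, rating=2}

The distinguishing property — category is toy — holds for all the 'Positive' cases and none of the 'Negative' cases.
{price=17, status=used, category=toy, rating=4}: category is toy, satisfies this → Positive. {price=25, status=used, category=food, rating=3}: category is food, does not pass → Negative. {price=31, status=used, category=toy, rating=5}: category is toy, satisfies this → Positive. {price=23, status=refurbished, category=food, rating=2}: category is food, does not pass → Negative.

Positive, Negative, Positive, Negative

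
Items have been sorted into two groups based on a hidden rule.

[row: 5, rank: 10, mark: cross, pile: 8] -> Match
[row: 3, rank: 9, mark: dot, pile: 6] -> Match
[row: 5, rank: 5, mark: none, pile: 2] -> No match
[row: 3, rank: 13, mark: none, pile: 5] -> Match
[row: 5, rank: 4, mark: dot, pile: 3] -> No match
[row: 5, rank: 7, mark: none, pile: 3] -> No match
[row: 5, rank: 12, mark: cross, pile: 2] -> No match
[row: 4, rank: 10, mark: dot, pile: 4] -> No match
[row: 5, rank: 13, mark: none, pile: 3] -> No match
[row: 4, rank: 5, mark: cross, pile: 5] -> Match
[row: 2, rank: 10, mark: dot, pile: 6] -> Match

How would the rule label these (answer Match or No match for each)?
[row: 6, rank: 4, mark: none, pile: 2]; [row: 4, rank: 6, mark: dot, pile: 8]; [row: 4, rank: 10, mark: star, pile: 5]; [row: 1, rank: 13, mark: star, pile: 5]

'Match' ⟺ pile ≥ 5.

No match, Match, Match, Match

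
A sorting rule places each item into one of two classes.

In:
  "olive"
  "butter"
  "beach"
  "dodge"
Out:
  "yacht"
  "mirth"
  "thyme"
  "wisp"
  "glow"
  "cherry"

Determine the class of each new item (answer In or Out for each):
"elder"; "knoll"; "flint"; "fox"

In, Out, Out, Out

Rule: has ≥ 2 vowels. This holds for each 'In' example and fails for each 'Out' one.
"elder" — 2 vowels, hence In. "knoll" — 1 vowel, hence Out. "flint" — 1 vowel, hence Out. "fox" — 1 vowel, hence Out.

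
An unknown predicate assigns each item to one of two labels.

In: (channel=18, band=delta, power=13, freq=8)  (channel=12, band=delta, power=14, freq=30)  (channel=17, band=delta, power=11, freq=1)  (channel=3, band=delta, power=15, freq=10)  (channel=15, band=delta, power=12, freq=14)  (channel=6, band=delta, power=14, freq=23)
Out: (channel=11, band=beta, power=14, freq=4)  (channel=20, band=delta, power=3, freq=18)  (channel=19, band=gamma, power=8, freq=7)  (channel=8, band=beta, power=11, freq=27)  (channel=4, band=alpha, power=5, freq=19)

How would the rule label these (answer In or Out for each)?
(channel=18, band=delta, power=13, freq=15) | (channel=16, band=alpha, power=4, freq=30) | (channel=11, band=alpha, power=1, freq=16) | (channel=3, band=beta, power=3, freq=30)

'In' ⟺ band is delta AND power ≥ 5.
(channel=18, band=delta, power=13, freq=15) — band is delta, power = 13, hence In.
(channel=16, band=alpha, power=4, freq=30) — band is alpha, power = 4, hence Out.
(channel=11, band=alpha, power=1, freq=16) — band is alpha, power = 1, hence Out.
(channel=3, band=beta, power=3, freq=30) — band is beta, power = 3, hence Out.

In, Out, Out, Out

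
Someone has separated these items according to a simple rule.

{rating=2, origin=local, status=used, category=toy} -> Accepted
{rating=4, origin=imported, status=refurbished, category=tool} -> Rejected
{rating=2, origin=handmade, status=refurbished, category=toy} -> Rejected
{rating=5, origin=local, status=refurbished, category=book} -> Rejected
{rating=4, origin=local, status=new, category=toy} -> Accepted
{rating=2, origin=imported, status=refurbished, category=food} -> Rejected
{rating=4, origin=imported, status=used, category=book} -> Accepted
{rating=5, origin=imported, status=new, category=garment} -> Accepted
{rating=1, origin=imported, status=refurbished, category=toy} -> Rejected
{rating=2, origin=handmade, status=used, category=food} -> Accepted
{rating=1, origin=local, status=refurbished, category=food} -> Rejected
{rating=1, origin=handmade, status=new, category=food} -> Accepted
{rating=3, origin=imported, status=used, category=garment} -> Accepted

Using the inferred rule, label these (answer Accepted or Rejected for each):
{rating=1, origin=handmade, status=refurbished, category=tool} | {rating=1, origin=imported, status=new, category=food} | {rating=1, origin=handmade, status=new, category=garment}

Looking at the examples, the only property every 'Accepted' case has and every 'Rejected' case lacks is: status is not refurbished.
Rejected: {rating=1, origin=handmade, status=refurbished, category=tool}, since status is refurbished.
Accepted: {rating=1, origin=imported, status=new, category=food}, since status is new.
Accepted: {rating=1, origin=handmade, status=new, category=garment}, since status is new.

Rejected, Accepted, Accepted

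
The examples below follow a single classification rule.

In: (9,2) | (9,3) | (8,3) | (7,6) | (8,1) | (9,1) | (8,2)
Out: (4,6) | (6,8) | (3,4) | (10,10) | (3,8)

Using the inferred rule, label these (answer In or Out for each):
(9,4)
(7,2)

The pattern is that an item is 'In' exactly when: first > second.
(9,4) → 9 > 4 → In.
(7,2) → 7 > 2 → In.

In, In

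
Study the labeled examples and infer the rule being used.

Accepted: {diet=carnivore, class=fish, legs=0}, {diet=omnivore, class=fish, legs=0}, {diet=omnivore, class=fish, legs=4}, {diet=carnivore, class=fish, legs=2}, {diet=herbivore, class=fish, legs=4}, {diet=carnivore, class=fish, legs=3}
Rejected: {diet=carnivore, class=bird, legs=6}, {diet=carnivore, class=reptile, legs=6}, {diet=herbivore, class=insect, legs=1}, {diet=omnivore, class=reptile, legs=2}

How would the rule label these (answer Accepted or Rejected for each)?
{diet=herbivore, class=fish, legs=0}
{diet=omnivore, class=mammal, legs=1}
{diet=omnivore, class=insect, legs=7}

All 'Accepted' examples share one property — class is fish — and every 'Rejected' example lacks it.
{diet=herbivore, class=fish, legs=0} → class is fish → Accepted. {diet=omnivore, class=mammal, legs=1} → class is mammal → Rejected. {diet=omnivore, class=insect, legs=7} → class is insect → Rejected.

Accepted, Rejected, Rejected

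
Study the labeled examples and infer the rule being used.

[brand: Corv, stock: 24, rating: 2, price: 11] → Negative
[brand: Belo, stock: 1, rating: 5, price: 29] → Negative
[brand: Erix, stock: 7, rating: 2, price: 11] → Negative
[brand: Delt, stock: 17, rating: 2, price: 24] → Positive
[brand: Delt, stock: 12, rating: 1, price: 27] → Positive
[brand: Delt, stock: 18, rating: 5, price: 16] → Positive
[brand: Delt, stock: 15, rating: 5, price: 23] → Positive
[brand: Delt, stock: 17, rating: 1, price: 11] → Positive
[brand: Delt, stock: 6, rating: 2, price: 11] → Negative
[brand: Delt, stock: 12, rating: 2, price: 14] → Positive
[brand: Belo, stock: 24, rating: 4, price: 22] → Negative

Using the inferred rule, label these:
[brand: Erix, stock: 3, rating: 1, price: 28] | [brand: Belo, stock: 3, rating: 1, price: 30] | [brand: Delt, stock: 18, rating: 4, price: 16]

The simplest hypothesis consistent with all the labels is: brand is Delt AND stock ≥ 7.
[brand: Erix, stock: 3, rating: 1, price: 28]: brand is Erix, stock = 3 — fails the rule, so Negative. [brand: Belo, stock: 3, rating: 1, price: 30]: brand is Belo, stock = 3 — fails the rule, so Negative. [brand: Delt, stock: 18, rating: 4, price: 16]: brand is Delt, stock = 18 — satisfies this, so Positive.

Negative, Negative, Positive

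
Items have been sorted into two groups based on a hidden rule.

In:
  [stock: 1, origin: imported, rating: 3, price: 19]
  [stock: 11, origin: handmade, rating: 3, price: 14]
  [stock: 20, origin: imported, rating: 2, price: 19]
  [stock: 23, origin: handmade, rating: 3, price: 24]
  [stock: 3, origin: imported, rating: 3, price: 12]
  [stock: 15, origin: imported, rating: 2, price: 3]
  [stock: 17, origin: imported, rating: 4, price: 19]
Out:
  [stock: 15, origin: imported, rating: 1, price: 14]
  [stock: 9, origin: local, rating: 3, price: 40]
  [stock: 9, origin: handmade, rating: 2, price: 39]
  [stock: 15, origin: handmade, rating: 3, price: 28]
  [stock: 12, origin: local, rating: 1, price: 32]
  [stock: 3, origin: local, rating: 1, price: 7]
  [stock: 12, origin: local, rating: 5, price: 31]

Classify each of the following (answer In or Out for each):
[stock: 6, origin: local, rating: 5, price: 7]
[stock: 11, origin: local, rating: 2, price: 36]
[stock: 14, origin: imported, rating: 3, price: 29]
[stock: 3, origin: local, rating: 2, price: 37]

The rule appears to be: rating ≥ 2 AND price ≤ 24.
In: [stock: 6, origin: local, rating: 5, price: 7], since rating = 5, price = 7. Out: [stock: 11, origin: local, rating: 2, price: 36], since rating = 2, price = 36. Out: [stock: 14, origin: imported, rating: 3, price: 29], since rating = 3, price = 29. Out: [stock: 3, origin: local, rating: 2, price: 37], since rating = 2, price = 37.

In, Out, Out, Out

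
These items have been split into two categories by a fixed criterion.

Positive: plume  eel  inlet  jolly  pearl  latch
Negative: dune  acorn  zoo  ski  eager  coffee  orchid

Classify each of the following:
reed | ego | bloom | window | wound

The classifier is using: contains 'l'.
reed: Negative (no 'l'). ego: Negative (no 'l'). bloom: Positive (has 'l'). window: Negative (no 'l'). wound: Negative (no 'l').

Negative, Negative, Positive, Negative, Negative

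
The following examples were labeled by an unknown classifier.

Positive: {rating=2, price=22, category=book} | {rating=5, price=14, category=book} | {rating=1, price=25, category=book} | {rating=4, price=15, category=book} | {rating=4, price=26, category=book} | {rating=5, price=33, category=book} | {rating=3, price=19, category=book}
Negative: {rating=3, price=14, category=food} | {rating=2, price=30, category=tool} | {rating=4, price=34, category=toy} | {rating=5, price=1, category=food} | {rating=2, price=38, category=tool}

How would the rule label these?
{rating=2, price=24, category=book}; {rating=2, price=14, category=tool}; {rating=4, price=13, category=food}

Positive, Negative, Negative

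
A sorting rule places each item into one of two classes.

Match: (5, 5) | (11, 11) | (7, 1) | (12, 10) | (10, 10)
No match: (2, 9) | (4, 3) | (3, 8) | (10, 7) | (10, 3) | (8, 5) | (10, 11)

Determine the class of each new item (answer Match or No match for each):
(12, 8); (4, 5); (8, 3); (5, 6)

Looking at the examples, the only property every 'Match' case has and every 'No match' case lacks is: sum is even.
(12, 8): 12+8 = 20 — qualifies, so Match. (4, 5): 4+5 = 9 — doesn't qualify, so No match. (8, 3): 8+3 = 11 — doesn't qualify, so No match. (5, 6): 5+6 = 11 — doesn't qualify, so No match.

Match, No match, No match, No match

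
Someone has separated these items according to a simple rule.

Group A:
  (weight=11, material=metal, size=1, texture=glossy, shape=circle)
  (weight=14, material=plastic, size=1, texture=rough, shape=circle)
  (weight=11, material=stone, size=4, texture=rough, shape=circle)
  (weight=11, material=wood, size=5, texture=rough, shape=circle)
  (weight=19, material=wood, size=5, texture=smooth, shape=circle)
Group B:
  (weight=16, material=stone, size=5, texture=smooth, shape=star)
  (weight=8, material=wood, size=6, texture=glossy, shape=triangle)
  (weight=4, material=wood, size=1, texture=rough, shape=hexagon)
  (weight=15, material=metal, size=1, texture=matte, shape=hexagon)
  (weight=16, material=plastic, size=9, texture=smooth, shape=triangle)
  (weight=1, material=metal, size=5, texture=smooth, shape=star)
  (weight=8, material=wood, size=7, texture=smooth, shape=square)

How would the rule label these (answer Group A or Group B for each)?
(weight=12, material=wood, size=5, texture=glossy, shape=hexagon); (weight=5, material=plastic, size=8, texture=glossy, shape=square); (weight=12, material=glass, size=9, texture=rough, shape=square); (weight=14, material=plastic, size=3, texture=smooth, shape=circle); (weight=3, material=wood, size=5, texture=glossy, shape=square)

Group B, Group B, Group B, Group A, Group B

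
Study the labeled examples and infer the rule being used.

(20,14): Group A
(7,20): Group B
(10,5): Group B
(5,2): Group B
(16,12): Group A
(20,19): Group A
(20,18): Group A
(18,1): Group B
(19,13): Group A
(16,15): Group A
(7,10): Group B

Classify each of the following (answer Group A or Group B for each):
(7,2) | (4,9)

Group B, Group B

The common property of the 'Group A' items is: sum ≥ 28. No 'Group B' item has it.
(7,2): 7+2 = 9, does not fit → Group B. (4,9): 4+9 = 13, does not fit → Group B.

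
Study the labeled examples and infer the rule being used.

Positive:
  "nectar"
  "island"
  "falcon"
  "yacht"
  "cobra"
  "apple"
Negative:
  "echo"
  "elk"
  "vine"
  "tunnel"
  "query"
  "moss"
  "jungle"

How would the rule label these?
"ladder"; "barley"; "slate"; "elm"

The simplest hypothesis consistent with all the labels is: contains 'a'.

Positive, Positive, Positive, Negative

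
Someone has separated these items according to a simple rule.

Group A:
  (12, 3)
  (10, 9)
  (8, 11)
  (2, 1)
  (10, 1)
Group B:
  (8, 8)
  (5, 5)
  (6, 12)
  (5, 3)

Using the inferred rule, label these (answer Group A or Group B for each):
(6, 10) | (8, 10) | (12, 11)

Group B, Group B, Group A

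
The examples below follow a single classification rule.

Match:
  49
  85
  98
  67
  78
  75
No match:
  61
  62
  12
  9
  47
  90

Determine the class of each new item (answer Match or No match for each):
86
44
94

One predicate separates the groups cleanly: digit sum ≥ 12.

Match, No match, Match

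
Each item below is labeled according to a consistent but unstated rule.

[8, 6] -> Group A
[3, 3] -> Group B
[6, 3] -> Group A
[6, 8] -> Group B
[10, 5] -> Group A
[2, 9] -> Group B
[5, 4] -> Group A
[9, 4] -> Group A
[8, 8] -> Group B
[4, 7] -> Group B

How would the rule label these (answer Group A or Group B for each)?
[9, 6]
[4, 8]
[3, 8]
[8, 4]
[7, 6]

Group A, Group B, Group B, Group A, Group A

Every 'Group A' example satisfies: first > second. None of the 'Group B' examples do.
[9, 6]: Group A (9 > 6). [4, 8]: Group B (4 < 8). [3, 8]: Group B (3 < 8). [8, 4]: Group A (8 > 4). [7, 6]: Group A (7 > 6).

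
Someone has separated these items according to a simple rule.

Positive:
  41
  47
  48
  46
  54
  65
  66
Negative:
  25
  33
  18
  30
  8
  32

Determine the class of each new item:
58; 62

Positive, Positive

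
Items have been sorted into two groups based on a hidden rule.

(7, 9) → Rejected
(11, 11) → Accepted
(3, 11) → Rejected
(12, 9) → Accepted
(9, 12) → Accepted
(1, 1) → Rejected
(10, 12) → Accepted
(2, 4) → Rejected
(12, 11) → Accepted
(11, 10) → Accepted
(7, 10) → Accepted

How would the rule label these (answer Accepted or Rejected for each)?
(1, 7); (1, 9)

The rule appears to be: sum ≥ 17.
(1, 7) — 1+7 = 8, hence Rejected. (1, 9) — 1+9 = 10, hence Rejected.

Rejected, Rejected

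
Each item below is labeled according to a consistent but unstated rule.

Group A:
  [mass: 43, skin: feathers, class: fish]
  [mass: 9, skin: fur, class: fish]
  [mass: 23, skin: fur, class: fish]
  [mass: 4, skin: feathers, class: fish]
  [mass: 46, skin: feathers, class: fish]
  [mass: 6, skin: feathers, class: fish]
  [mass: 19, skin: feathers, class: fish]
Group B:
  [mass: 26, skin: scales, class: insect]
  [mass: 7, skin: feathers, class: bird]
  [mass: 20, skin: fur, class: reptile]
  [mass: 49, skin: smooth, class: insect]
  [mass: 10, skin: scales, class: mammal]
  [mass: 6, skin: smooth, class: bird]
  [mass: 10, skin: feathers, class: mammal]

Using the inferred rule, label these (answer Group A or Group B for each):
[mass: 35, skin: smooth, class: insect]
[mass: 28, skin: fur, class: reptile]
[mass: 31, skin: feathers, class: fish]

Group B, Group B, Group A

The pattern is that an item is 'Group A' exactly when: class is fish.
[mass: 35, skin: smooth, class: insect]: class is insect — doesn't match, so Group B. [mass: 28, skin: fur, class: reptile]: class is reptile — doesn't match, so Group B. [mass: 31, skin: feathers, class: fish]: class is fish — meets the rule, so Group A.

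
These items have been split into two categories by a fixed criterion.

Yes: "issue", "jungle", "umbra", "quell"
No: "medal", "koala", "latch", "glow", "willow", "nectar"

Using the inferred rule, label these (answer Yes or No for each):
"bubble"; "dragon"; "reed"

Yes, No, No

A rule that fits every label: contains 'u' — true of each 'Yes' example, false of each 'No' one.
"bubble": has 'u', matches → Yes. "dragon": no 'u', doesn't match → No. "reed": no 'u', doesn't match → No.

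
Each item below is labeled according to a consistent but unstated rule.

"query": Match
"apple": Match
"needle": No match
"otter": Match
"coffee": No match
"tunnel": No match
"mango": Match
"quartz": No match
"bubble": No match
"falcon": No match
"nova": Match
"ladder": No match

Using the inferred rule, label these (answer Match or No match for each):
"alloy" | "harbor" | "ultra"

Match, No match, Match

'Match' ⟺ length ≤ 5.
"alloy": Match (length 5). "harbor": No match (length 6). "ultra": Match (length 5).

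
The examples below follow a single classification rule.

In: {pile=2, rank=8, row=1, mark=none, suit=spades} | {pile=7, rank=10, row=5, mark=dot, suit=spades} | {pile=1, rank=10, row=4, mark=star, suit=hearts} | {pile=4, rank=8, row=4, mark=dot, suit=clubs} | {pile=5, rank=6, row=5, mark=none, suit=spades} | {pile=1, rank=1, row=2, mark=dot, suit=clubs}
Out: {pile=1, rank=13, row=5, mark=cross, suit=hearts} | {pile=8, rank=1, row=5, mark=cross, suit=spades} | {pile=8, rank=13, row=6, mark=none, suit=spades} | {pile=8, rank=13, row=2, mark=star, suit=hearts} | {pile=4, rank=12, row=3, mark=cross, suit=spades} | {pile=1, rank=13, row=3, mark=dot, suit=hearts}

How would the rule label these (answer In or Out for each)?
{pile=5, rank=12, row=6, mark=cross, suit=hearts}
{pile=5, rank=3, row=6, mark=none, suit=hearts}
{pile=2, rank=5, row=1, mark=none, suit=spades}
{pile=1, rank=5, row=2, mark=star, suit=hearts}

Out, In, In, In

One predicate separates the groups cleanly: rank ≤ 10 AND pile ≤ 7.
{pile=5, rank=12, row=6, mark=cross, suit=hearts}: rank = 12, pile = 5, does not satisfy this → Out. {pile=5, rank=3, row=6, mark=none, suit=hearts}: rank = 3, pile = 5, fits → In. {pile=2, rank=5, row=1, mark=none, suit=spades}: rank = 5, pile = 2, fits → In. {pile=1, rank=5, row=2, mark=star, suit=hearts}: rank = 5, pile = 1, fits → In.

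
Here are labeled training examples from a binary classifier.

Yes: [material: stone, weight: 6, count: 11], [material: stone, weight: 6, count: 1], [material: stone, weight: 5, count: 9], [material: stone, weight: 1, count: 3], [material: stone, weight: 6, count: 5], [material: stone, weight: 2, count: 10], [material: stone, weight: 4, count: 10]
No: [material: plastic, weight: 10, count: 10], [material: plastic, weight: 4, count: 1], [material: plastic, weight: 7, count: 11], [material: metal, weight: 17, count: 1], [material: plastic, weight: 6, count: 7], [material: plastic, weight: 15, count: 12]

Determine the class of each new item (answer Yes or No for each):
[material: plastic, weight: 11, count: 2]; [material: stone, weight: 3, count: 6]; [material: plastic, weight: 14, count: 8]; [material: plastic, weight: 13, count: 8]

The classifier is using: material is stone.

No, Yes, No, No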